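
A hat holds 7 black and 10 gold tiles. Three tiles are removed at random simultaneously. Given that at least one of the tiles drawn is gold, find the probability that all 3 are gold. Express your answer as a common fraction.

8/43

P(all 3 gold) = C(10,3)/C(17,3) = 3/17; P(at least one gold) = 1 − C(7,3)/C(17,3) = 129/136.
Since 'all 3 gold' ⊆ 'at least one gold', P(all 3 | at least one) = 3/17 / 129/136 = 8/43 ≈ 0.1860.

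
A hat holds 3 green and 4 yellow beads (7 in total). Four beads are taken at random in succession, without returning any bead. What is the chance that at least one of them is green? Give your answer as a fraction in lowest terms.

Use the complement: P(at least one green) = 1 − P(no green).
P(none) = C(4,4)/C(7,4) = 1/35.
So P = 1 − 1/35 = 34/35 ≈ 0.9714.

34/35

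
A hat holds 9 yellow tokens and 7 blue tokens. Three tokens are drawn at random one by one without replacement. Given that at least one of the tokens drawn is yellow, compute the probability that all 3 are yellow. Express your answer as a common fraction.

4/25

P(all 3 yellow) = C(9,3)/C(16,3) = 3/20; P(at least one yellow) = 1 − C(7,3)/C(16,3) = 15/16.
Since 'all 3 yellow' ⊆ 'at least one yellow', P(all 3 | at least one) = 3/20 / 15/16 = 4/25 ≈ 0.1600.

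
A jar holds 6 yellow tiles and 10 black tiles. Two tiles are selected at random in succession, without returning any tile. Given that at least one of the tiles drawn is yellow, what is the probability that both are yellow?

1/5

P(both yellow) = C(6,2)/C(16,2) = 1/8; P(at least one yellow) = 1 − C(10,2)/C(16,2) = 5/8.
Since 'both yellow' ⊆ 'at least one yellow', P(both | at least one) = 1/8 / 5/8 = 1/5 ≈ 0.2000.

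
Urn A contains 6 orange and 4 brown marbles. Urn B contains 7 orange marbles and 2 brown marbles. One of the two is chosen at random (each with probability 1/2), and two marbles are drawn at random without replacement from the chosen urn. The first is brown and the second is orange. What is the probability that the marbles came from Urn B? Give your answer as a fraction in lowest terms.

P(E | Urn A) = 4/15; P(E | Urn B) = 7/36.
P(E) = 1/2·4/15 + 1/2·7/36 = 83/360.
By Bayes' rule, P(Urn B | E) = 7/72 / 83/360 = 35/83 ≈ 0.4217.

35/83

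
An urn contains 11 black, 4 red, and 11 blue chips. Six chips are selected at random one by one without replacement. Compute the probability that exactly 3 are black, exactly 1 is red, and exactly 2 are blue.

330/2093

Unordered draws without replacement: count favorable combinations over C(26,6).
Favorable = C(11,3) · C(4,1) · C(11,2) = 36300; total = C(26,6) = 230230.
P = 36300/230230 = 330/2093 ≈ 0.1577.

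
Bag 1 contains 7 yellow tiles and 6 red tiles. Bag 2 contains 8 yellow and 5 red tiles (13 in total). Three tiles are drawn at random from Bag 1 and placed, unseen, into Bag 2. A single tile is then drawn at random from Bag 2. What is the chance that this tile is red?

Condition on how many of the transferred tiles are red (from Bag 1: 6 red of 13; then Bag 2 has 16 total).
  0 red: C(6,0)C(7,3)/C(13,3) = 35/286; then P = 5/16
  1 red: C(6,1)C(7,2)/C(13,3) = 63/143; then P = 6/16
  2 red: C(6,2)C(7,1)/C(13,3) = 105/286; then P = 7/16
  3 red: C(6,3)C(7,0)/C(13,3) = 10/143; then P = 8/16
P(red from Bag 2) = 83/208 ≈ 0.3990.

83/208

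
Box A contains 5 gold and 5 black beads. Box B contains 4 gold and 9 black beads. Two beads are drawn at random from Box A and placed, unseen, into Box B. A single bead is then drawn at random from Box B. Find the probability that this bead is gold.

1/3

Condition on how many of the transferred beads are gold (from Box A: 5 gold of 10; then Box B has 15 total).
  0 gold: C(5,0)C(5,2)/C(10,2) = 2/9; then P = 4/15
  1 gold: C(5,1)C(5,1)/C(10,2) = 5/9; then P = 5/15
  2 gold: C(5,2)C(5,0)/C(10,2) = 2/9; then P = 6/15
P(gold from Box B) = 1/3 ≈ 0.3333.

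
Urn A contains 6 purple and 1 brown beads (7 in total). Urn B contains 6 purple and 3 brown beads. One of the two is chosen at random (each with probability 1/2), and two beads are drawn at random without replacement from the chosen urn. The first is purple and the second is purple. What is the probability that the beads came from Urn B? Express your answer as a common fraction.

7/19

P(E | Urn A) = 5/7; P(E | Urn B) = 5/12.
P(E) = 1/2·5/7 + 1/2·5/12 = 95/168.
By Bayes' rule, P(Urn B | E) = 5/24 / 95/168 = 7/19 ≈ 0.3684.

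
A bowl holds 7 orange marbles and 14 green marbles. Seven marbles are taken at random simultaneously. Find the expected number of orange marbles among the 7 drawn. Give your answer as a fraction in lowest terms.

By linearity of expectation, E[X] = Σ P(draw i is orange); by symmetry each draw (even without replacement) has P(orange) = 7/21.
E[X] = 7 · 7/21 = 7/3 ≈ 2.3333.

7/3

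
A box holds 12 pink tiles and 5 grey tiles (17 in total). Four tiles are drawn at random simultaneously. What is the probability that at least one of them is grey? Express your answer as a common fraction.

377/476

Use the complement: P(at least one grey) = 1 − P(no grey).
P(none) = C(12,4)/C(17,4) = 495/2380.
So P = 1 − 495/2380 = 377/476 ≈ 0.7920.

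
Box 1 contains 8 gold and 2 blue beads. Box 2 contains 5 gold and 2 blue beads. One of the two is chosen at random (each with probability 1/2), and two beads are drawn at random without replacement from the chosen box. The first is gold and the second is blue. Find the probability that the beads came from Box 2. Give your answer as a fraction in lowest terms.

75/131

P(E | Box 1) = 8/45; P(E | Box 2) = 5/21.
P(E) = 1/2·8/45 + 1/2·5/21 = 131/630.
By Bayes' rule, P(Box 2 | E) = 5/42 / 131/630 = 75/131 ≈ 0.5725.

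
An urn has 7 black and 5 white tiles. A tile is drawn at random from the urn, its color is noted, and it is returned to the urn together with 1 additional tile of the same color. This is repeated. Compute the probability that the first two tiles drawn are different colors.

Either black then white, or white then black; after the first draw the total is 13.
P = (7/12)·(5/13) + (5/12)·(7/13) = 35/78 ≈ 0.4487.

35/78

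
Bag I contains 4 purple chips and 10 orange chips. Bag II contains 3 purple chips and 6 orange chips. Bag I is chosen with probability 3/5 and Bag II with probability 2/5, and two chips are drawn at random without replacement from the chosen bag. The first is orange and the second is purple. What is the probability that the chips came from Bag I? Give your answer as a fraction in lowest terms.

120/211

P(E | Bag I) = 20/91; P(E | Bag II) = 1/4.
P(E) = 3/5·20/91 + 2/5·1/4 = 211/910.
By Bayes' rule, P(Bag I | E) = 12/91 / 211/910 = 120/211 ≈ 0.5687.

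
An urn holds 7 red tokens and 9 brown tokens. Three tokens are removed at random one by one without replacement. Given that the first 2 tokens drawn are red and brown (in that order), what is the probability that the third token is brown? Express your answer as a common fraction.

4/7

After removing 1 red, 1 brown, the urn has 8 brown out of 14 remaining.
P(third is brown | given) = 8/14 = 4/7 ≈ 0.5714.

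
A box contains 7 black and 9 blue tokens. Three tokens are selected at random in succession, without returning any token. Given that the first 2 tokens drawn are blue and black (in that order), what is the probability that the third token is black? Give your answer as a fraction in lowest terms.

3/7

After removing 1 black, 1 blue, the box has 6 black out of 14 remaining.
P(third is black | given) = 6/14 = 3/7 ≈ 0.4286.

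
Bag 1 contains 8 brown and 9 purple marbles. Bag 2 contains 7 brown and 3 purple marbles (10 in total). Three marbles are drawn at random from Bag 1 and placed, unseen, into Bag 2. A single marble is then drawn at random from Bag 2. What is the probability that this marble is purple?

Condition on how many of the transferred marbles are purple (from Bag 1: 9 purple of 17; then Bag 2 has 13 total).
  0 purple: C(9,0)C(8,3)/C(17,3) = 7/85; then P = 3/13
  1 purple: C(9,1)C(8,2)/C(17,3) = 63/170; then P = 4/13
  2 purple: C(9,2)C(8,1)/C(17,3) = 36/85; then P = 5/13
  3 purple: C(9,3)C(8,0)/C(17,3) = 21/170; then P = 6/13
P(purple from Bag 2) = 6/17 ≈ 0.3529.

6/17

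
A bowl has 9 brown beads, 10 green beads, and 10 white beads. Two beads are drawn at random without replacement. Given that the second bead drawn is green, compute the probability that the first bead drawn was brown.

P(first=brown and the second bead drawn is green) = (9/29)·(10/28) = 45/406.
P(the second bead drawn is green) = Σ over first color = 45/406 + 45/406 + 25/203 = 10/29.
By Bayes, P(first=brown | the second bead drawn is green) = 45/406 / 10/29 = 9/28 ≈ 0.3214.

9/28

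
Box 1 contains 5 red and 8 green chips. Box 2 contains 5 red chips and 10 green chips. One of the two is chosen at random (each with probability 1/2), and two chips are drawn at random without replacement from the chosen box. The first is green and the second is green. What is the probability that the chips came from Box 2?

117/215

P(E | Box 1) = 14/39; P(E | Box 2) = 3/7.
P(E) = 1/2·14/39 + 1/2·3/7 = 215/546.
By Bayes' rule, P(Box 2 | E) = 3/14 / 215/546 = 117/215 ≈ 0.5442.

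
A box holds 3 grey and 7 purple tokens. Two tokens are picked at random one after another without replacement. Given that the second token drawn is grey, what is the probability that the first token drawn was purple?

7/9

P(first=purple and the second token drawn is grey) = (7/10)·(3/9) = 7/30.
P(the second token drawn is grey) = Σ over first color = 1/15 + 7/30 = 3/10.
By Bayes, P(first=purple | the second token drawn is grey) = 7/30 / 3/10 = 7/9 ≈ 0.7778.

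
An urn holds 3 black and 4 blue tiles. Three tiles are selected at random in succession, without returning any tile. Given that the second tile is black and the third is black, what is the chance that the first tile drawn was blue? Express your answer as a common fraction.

P(first=blue and the second tile is black and the third is black) = (4/7)·(3/6)·(2/5) = 4/35.
P(E) = Σ over first color = 1/35 + 4/35 = 1/7.
By Bayes, P(first=blue | E) = 4/35 / 1/7 = 4/5 ≈ 0.8000.

4/5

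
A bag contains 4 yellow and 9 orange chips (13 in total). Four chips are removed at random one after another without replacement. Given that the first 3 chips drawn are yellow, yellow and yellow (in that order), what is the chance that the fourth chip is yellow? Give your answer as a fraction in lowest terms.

1/10

After removing 3 yellow, the bag has 1 yellow out of 10 remaining.
P(fourth is yellow | given) = 1/10 ≈ 0.1000.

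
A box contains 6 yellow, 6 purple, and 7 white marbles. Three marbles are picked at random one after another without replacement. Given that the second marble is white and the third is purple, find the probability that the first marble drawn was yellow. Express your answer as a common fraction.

6/17

P(first=yellow and the second marble is white and the third is purple) = (6/19)·(7/18)·(6/17) = 14/323.
P(E) = Σ over first color = 14/323 + 35/969 + 14/323 = 7/57.
By Bayes, P(first=yellow | E) = 14/323 / 7/57 = 6/17 ≈ 0.3529.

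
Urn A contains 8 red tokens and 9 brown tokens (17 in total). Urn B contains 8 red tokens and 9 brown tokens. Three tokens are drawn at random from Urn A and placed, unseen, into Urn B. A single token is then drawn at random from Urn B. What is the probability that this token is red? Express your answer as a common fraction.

Condition on how many of the transferred tokens are red (from Urn A: 8 red of 17; then Urn B has 20 total).
  0 red: C(8,0)C(9,3)/C(17,3) = 21/170; then P = 8/20
  1 red: C(8,1)C(9,2)/C(17,3) = 36/85; then P = 9/20
  2 red: C(8,2)C(9,1)/C(17,3) = 63/170; then P = 10/20
  3 red: C(8,3)C(9,0)/C(17,3) = 7/85; then P = 11/20
P(red from Urn B) = 8/17 ≈ 0.4706.

8/17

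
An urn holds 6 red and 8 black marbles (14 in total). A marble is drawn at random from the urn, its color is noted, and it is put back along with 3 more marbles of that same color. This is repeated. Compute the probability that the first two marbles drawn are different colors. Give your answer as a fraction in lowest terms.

48/119

Either red then black, or black then red; after the first draw the total is 17.
P = (6/14)·(8/17) + (8/14)·(6/17) = 48/119 ≈ 0.4034.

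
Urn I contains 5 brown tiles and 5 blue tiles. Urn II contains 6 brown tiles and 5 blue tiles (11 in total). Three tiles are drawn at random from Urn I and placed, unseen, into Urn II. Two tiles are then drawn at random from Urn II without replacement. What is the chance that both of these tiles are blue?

Condition on how many of the transferred tiles are blue (from Urn I: 5 blue of 10; then Urn II has 14 total).
  0 blue: C(5,0)C(5,3)/C(10,3) = 1/12; then P = C(5,2)/C(14,2) = 10/91
  1 blue: C(5,1)C(5,2)/C(10,3) = 5/12; then P = C(6,2)/C(14,2) = 15/91
  2 blue: C(5,2)C(5,1)/C(10,3) = 5/12; then P = C(7,2)/C(14,2) = 3/13
  3 blue: C(5,3)C(5,0)/C(10,3) = 1/12; then P = C(8,2)/C(14,2) = 4/13
P(both blue) = 109/546 ≈ 0.1996.

109/546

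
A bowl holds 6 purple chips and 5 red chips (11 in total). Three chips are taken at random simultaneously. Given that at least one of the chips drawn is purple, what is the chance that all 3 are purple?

4/31

P(all 3 purple) = C(6,3)/C(11,3) = 4/33; P(at least one purple) = 1 − C(5,3)/C(11,3) = 31/33.
Since 'all 3 purple' ⊆ 'at least one purple', P(all 3 | at least one) = 4/33 / 31/33 = 4/31 ≈ 0.1290.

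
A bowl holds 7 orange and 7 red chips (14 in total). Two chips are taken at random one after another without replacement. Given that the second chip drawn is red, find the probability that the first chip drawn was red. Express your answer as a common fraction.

P(first=red and the second chip drawn is red) = (7/14)·(6/13) = 3/13.
P(the second chip drawn is red) = Σ over first color = 7/26 + 3/13 = 1/2.
By Bayes, P(first=red | the second chip drawn is red) = 3/13 / 1/2 = 6/13 ≈ 0.4615.

6/13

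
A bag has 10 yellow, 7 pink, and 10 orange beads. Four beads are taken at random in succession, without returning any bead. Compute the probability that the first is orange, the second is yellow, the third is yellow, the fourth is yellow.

2/117

Multiply the conditional probability of each draw in order, without replacement, so each draw removes one from its color and from the total.
P = (10/27) · (10/26) · (9/25) · (8/24) = 2/117 ≈ 0.0171.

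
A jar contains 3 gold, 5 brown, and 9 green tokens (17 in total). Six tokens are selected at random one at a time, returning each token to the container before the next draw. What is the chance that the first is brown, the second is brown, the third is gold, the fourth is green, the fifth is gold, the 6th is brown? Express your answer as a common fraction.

Multiply the conditional probability of each draw in order, with replacement (the composition resets each draw).
P = (5/17) · (5/17) · (3/17) · (9/17) · (3/17) · (5/17) = 10125/24137569 ≈ 0.0004.

10125/24137569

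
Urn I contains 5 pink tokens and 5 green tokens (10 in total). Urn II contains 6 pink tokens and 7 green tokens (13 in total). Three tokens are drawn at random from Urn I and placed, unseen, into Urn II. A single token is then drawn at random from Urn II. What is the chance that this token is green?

17/32

Condition on how many of the transferred tokens are green (from Urn I: 5 green of 10; then Urn II has 16 total).
  0 green: C(5,0)C(5,3)/C(10,3) = 1/12; then P = 7/16
  1 green: C(5,1)C(5,2)/C(10,3) = 5/12; then P = 8/16
  2 green: C(5,2)C(5,1)/C(10,3) = 5/12; then P = 9/16
  3 green: C(5,3)C(5,0)/C(10,3) = 1/12; then P = 10/16
P(green from Urn II) = 17/32 ≈ 0.5312.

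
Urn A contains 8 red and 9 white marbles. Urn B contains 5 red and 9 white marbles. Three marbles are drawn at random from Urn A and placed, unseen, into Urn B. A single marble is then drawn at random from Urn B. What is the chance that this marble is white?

Condition on how many of the transferred marbles are white (from Urn A: 9 white of 17; then Urn B has 17 total).
  0 white: C(9,0)C(8,3)/C(17,3) = 7/85; then P = 9/17
  1 white: C(9,1)C(8,2)/C(17,3) = 63/170; then P = 10/17
  2 white: C(9,2)C(8,1)/C(17,3) = 36/85; then P = 11/17
  3 white: C(9,3)C(8,0)/C(17,3) = 21/170; then P = 12/17
P(white from Urn B) = 180/289 ≈ 0.6228.

180/289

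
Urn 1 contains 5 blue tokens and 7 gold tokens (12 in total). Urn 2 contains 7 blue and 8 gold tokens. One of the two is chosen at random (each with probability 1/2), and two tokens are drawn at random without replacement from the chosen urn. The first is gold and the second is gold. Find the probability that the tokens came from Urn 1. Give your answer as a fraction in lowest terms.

105/193

P(E | Urn 1) = 7/22; P(E | Urn 2) = 4/15.
P(E) = 1/2·7/22 + 1/2·4/15 = 193/660.
By Bayes' rule, P(Urn 1 | E) = 7/44 / 193/660 = 105/193 ≈ 0.5440.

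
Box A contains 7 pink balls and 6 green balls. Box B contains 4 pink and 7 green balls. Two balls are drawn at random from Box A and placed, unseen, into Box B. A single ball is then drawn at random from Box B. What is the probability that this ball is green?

103/169

Condition on how many of the transferred balls are green (from Box A: 6 green of 13; then Box B has 13 total).
  0 green: C(6,0)C(7,2)/C(13,2) = 7/26; then P = 7/13
  1 green: C(6,1)C(7,1)/C(13,2) = 7/13; then P = 8/13
  2 green: C(6,2)C(7,0)/C(13,2) = 5/26; then P = 9/13
P(green from Box B) = 103/169 ≈ 0.6095.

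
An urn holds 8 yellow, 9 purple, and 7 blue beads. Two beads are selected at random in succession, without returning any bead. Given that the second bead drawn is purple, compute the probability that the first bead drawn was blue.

7/23

P(first=blue and the second bead drawn is purple) = (7/24)·(9/23) = 21/184.
P(the second bead drawn is purple) = Σ over first color = 3/23 + 3/23 + 21/184 = 3/8.
By Bayes, P(first=blue | the second bead drawn is purple) = 21/184 / 3/8 = 7/23 ≈ 0.3043.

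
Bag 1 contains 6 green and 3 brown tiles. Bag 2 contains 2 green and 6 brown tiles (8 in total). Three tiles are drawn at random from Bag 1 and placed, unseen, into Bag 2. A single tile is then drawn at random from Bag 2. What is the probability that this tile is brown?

Condition on how many of the transferred tiles are brown (from Bag 1: 3 brown of 9; then Bag 2 has 11 total).
  0 brown: C(3,0)C(6,3)/C(9,3) = 5/21; then P = 6/11
  1 brown: C(3,1)C(6,2)/C(9,3) = 15/28; then P = 7/11
  2 brown: C(3,2)C(6,1)/C(9,3) = 3/14; then P = 8/11
  3 brown: C(3,3)C(6,0)/C(9,3) = 1/84; then P = 9/11
P(brown from Bag 2) = 7/11 ≈ 0.6364.

7/11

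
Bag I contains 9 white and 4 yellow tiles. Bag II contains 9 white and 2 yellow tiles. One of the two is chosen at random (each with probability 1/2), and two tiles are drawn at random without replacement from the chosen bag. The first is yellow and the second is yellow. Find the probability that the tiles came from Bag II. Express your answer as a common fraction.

P(E | Bag I) = 1/13; P(E | Bag II) = 1/55.
P(E) = 1/2·1/13 + 1/2·1/55 = 34/715.
By Bayes' rule, P(Bag II | E) = 1/110 / 34/715 = 13/68 ≈ 0.1912.

13/68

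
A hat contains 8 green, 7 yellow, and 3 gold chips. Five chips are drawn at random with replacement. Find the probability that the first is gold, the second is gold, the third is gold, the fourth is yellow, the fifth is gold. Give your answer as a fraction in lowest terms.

Multiply the conditional probability of each draw in order, with replacement (the composition resets each draw).
P = (3/18) · (3/18) · (3/18) · (7/18) · (3/18) = 7/23328 ≈ 0.0003.

7/23328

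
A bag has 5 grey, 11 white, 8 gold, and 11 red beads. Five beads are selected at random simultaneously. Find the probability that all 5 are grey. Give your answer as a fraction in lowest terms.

Unordered draws without replacement: count favorable combinations over C(35,5).
Favorable = C(5,5) · C(11,0) · C(8,0) · C(11,0) = 1; total = C(35,5) = 324632.
P = 1/324632 = 1/324632 ≈ 0.0000.

1/324632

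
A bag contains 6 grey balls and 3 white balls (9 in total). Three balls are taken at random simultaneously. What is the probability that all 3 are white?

Unordered draws without replacement: count favorable combinations over C(9,3).
Favorable = C(6,0) · C(3,3) = 1; total = C(9,3) = 84.
P = 1/84 = 1/84 ≈ 0.0119.

1/84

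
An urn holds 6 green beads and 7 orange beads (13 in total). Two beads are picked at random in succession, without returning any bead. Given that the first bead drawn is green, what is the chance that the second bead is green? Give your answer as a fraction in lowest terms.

5/12

After removing 1 green, the urn has 5 green out of 12 remaining.
P(second is green | given) = 5/12 ≈ 0.4167.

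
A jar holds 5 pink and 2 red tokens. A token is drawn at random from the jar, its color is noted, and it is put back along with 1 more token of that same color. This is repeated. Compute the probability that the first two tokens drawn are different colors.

Either red then pink, or pink then red; after the first draw the total is 8.
P = (2/7)·(5/8) + (5/7)·(2/8) = 5/14 ≈ 0.3571.

5/14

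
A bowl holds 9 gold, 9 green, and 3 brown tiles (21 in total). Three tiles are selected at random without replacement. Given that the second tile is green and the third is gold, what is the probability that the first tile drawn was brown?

P(first=brown and the second tile is green and the third is gold) = (3/21)·(9/20)·(9/19) = 81/2660.
P(E) = Σ over first color = 54/665 + 54/665 + 81/2660 = 27/140.
By Bayes, P(first=brown | E) = 81/2660 / 27/140 = 3/19 ≈ 0.1579.

3/19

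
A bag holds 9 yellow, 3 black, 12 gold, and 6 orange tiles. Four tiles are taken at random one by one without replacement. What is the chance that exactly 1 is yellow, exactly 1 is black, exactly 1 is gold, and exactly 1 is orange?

Unordered draws without replacement: count favorable combinations over C(30,4).
Favorable = C(9,1) · C(3,1) · C(12,1) · C(6,1) = 1944; total = C(30,4) = 27405.
P = 1944/27405 = 72/1015 ≈ 0.0709.

72/1015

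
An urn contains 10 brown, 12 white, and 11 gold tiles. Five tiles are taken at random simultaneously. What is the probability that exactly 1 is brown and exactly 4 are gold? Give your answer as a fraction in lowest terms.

Unordered draws without replacement: count favorable combinations over C(33,5).
Favorable = C(10,1) · C(12,0) · C(11,4) = 3300; total = C(33,5) = 237336.
P = 3300/237336 = 25/1798 ≈ 0.0139.

25/1798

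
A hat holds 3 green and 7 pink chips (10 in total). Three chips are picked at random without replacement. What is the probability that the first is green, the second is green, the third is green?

1/120

Multiply the conditional probability of each draw in order, without replacement, so each draw removes one from its color and from the total.
P = (3/10) · (2/9) · (1/8) = 1/120 ≈ 0.0083.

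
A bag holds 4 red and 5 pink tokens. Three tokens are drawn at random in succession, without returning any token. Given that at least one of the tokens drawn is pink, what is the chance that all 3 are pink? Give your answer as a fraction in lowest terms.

P(all 3 pink) = C(5,3)/C(9,3) = 5/42; P(at least one pink) = 1 − C(4,3)/C(9,3) = 20/21.
Since 'all 3 pink' ⊆ 'at least one pink', P(all 3 | at least one) = 5/42 / 20/21 = 1/8 ≈ 0.1250.

1/8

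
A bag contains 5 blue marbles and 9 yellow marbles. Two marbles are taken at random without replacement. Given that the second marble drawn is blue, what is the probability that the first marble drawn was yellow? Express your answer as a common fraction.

P(first=yellow and the second marble drawn is blue) = (9/14)·(5/13) = 45/182.
P(the second marble drawn is blue) = Σ over first color = 10/91 + 45/182 = 5/14.
By Bayes, P(first=yellow | the second marble drawn is blue) = 45/182 / 5/14 = 9/13 ≈ 0.6923.

9/13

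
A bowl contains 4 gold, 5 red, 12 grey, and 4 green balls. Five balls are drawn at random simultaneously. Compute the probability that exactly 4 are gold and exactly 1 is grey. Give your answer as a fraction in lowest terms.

2/8855

Unordered draws without replacement: count favorable combinations over C(25,5).
Favorable = C(4,4) · C(5,0) · C(12,1) · C(4,0) = 12; total = C(25,5) = 53130.
P = 12/53130 = 2/8855 ≈ 0.0002.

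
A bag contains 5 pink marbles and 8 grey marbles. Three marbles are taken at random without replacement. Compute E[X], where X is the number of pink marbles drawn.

15/13

By linearity of expectation, E[X] = Σ P(draw i is pink); by symmetry each draw (even without replacement) has P(pink) = 5/13.
E[X] = 3 · 5/13 = 15/13 ≈ 1.1538.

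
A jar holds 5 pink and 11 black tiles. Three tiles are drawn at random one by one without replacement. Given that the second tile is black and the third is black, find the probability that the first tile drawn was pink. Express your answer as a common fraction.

P(first=pink and the second tile is black and the third is black) = (5/16)·(11/15)·(10/14) = 55/336.
P(E) = Σ over first color = 55/336 + 33/112 = 11/24.
By Bayes, P(first=pink | E) = 55/336 / 11/24 = 5/14 ≈ 0.3571.

5/14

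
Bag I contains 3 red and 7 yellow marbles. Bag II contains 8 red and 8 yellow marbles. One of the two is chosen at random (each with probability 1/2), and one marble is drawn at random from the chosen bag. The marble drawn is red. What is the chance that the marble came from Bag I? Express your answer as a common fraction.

3/8

P(red | Bag I) = 3/10; P(red | Bag II) = 1/2.
P(red) = 1/2·3/10 + 1/2·1/2 = 2/5.
By Bayes' rule, P(Bag I | red) = 3/20 / 2/5 = 3/8 ≈ 0.3750.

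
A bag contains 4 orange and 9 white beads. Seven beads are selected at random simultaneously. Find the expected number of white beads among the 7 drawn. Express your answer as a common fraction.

By linearity of expectation, E[X] = Σ P(draw i is white); by symmetry each draw (even without replacement) has P(white) = 9/13.
E[X] = 7 · 9/13 = 63/13 ≈ 4.8462.

63/13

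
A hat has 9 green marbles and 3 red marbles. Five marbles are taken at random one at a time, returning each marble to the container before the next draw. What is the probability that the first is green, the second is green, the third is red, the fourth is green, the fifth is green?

81/1024

Multiply the conditional probability of each draw in order, with replacement (the composition resets each draw).
P = (9/12) · (9/12) · (3/12) · (9/12) · (9/12) = 81/1024 ≈ 0.0791.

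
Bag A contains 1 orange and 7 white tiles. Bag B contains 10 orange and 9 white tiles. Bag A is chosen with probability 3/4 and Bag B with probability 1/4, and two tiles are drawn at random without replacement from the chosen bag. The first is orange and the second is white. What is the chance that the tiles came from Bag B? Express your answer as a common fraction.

40/97

P(E | Bag A) = 1/8; P(E | Bag B) = 5/19.
P(E) = 3/4·1/8 + 1/4·5/19 = 97/608.
By Bayes' rule, P(Bag B | E) = 5/76 / 97/608 = 40/97 ≈ 0.4124.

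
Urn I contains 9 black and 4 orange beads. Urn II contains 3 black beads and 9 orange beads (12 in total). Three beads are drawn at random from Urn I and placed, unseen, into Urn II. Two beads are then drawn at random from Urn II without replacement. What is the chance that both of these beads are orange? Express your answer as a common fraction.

193/455

Condition on how many of the transferred beads are orange (from Urn I: 4 orange of 13; then Urn II has 15 total).
  0 orange: C(4,0)C(9,3)/C(13,3) = 42/143; then P = C(9,2)/C(15,2) = 12/35
  1 orange: C(4,1)C(9,2)/C(13,3) = 72/143; then P = C(10,2)/C(15,2) = 3/7
  2 orange: C(4,2)C(9,1)/C(13,3) = 27/143; then P = C(11,2)/C(15,2) = 11/21
  3 orange: C(4,3)C(9,0)/C(13,3) = 2/143; then P = C(12,2)/C(15,2) = 22/35
P(both orange) = 193/455 ≈ 0.4242.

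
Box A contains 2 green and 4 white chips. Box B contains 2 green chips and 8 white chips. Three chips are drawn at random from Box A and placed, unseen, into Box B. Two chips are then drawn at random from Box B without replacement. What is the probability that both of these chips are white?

Condition on how many of the transferred chips are white (from Box A: 4 white of 6; then Box B has 13 total).
  1 white: C(4,1)C(2,2)/C(6,3) = 1/5; then P = C(9,2)/C(13,2) = 6/13
  2 white: C(4,2)C(2,1)/C(6,3) = 3/5; then P = C(10,2)/C(13,2) = 15/26
  3 white: C(4,3)C(2,0)/C(6,3) = 1/5; then P = C(11,2)/C(13,2) = 55/78
P(both white) = 113/195 ≈ 0.5795.

113/195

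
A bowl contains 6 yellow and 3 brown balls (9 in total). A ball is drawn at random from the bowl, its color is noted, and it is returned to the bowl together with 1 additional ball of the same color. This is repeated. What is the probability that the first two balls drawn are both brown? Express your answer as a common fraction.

2/15

After a brown draw the bowl holds 4 brown out of 10.
P = (3/9)·(4/10) = 2/15 ≈ 0.1333.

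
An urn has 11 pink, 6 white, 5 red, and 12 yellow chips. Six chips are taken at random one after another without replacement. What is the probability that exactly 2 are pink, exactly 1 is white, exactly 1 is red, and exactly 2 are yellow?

2475/30566

Unordered draws without replacement: count favorable combinations over C(34,6).
Favorable = C(11,2) · C(6,1) · C(5,1) · C(12,2) = 108900; total = C(34,6) = 1344904.
P = 108900/1344904 = 2475/30566 ≈ 0.0810.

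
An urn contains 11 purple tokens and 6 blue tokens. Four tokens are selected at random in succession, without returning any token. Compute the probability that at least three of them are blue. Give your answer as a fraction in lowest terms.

47/476

Sum the hypergeometric tail for j = 3,…,4 blue tokens.
Favorable = C(6,3)·C(11,1) + C(6,4)·C(11,0) = 235; total = C(17,4) = 2380.
P = 235/2380 = 47/476 ≈ 0.0987.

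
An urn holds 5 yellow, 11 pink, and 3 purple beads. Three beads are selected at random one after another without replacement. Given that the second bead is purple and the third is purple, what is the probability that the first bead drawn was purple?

1/17

P(first=purple and the second bead is purple and the third is purple) = (3/19)·(2/18)·(1/17) = 1/969.
P(E) = Σ over first color = 5/969 + 11/969 + 1/969 = 1/57.
By Bayes, P(first=purple | E) = 1/969 / 1/57 = 1/17 ≈ 0.0588.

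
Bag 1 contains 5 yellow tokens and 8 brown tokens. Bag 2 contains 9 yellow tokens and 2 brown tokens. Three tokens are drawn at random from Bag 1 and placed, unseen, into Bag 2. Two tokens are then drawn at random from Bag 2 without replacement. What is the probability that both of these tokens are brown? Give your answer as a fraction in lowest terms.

75/1183

Condition on how many of the transferred tokens are brown (from Bag 1: 8 brown of 13; then Bag 2 has 14 total).
  0 brown: C(8,0)C(5,3)/C(13,3) = 5/143; then P = C(2,2)/C(14,2) = 1/91
  1 brown: C(8,1)C(5,2)/C(13,3) = 40/143; then P = C(3,2)/C(14,2) = 3/91
  2 brown: C(8,2)C(5,1)/C(13,3) = 70/143; then P = C(4,2)/C(14,2) = 6/91
  3 brown: C(8,3)C(5,0)/C(13,3) = 28/143; then P = C(5,2)/C(14,2) = 10/91
P(both brown) = 75/1183 ≈ 0.0634.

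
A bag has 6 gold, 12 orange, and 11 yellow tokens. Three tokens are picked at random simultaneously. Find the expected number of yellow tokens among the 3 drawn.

33/29

By linearity of expectation, E[X] = Σ P(draw i is yellow); by symmetry each draw (even without replacement) has P(yellow) = 11/29.
E[X] = 3 · 11/29 = 33/29 ≈ 1.1379.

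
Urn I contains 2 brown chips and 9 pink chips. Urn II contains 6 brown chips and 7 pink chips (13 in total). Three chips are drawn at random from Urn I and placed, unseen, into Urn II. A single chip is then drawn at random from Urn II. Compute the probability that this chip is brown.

Condition on how many of the transferred chips are brown (from Urn I: 2 brown of 11; then Urn II has 16 total).
  0 brown: C(2,0)C(9,3)/C(11,3) = 28/55; then P = 6/16
  1 brown: C(2,1)C(9,2)/C(11,3) = 24/55; then P = 7/16
  2 brown: C(2,2)C(9,1)/C(11,3) = 3/55; then P = 8/16
P(brown from Urn II) = 9/22 ≈ 0.4091.

9/22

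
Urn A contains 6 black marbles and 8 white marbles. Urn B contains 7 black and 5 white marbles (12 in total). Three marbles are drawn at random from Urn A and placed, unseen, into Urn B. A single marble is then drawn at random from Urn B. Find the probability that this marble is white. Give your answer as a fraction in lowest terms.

Condition on how many of the transferred marbles are white (from Urn A: 8 white of 14; then Urn B has 15 total).
  0 white: C(8,0)C(6,3)/C(14,3) = 5/91; then P = 5/15
  1 white: C(8,1)C(6,2)/C(14,3) = 30/91; then P = 6/15
  2 white: C(8,2)C(6,1)/C(14,3) = 6/13; then P = 7/15
  3 white: C(8,3)C(6,0)/C(14,3) = 2/13; then P = 8/15
P(white from Urn B) = 47/105 ≈ 0.4476.

47/105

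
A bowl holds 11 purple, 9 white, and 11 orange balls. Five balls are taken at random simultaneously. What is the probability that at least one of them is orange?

Use the complement: P(at least one orange) = 1 − P(no orange).
P(none) = C(20,5)/C(31,5) = 15504/169911.
So P = 1 − 15504/169911 = 51469/56637 ≈ 0.9088.

51469/56637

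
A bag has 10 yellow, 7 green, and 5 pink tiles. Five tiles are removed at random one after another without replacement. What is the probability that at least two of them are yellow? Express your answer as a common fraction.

Sum the hypergeometric tail for j = 2,…,5 yellow tiles.
Favorable = C(10,2)·C(12,3) + C(10,3)·C(12,2) + C(10,4)·C(12,1) + C(10,5)·C(12,0) = 20592; total = C(22,5) = 26334.
P = 20592/26334 = 104/133 ≈ 0.7820.

104/133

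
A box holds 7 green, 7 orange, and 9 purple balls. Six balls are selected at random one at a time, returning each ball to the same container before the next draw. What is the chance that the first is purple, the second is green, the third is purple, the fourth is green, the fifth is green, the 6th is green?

Multiply the conditional probability of each draw in order, with replacement (the composition resets each draw).
P = (9/23) · (7/23) · (9/23) · (7/23) · (7/23) · (7/23) = 194481/148035889 ≈ 0.0013.

194481/148035889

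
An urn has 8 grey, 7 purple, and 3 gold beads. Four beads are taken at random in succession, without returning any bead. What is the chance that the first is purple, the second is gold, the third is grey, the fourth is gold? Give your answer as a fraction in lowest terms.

Multiply the conditional probability of each draw in order, without replacement, so each draw removes one from its color and from the total.
P = (7/18) · (3/17) · (8/16) · (2/15) = 7/1530 ≈ 0.0046.

7/1530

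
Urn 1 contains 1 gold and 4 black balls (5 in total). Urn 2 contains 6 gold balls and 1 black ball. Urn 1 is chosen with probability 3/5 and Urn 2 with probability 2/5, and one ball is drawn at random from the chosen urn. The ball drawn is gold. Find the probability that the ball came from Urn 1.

P(gold | Urn 1) = 1/5; P(gold | Urn 2) = 6/7.
P(gold) = 3/5·1/5 + 2/5·6/7 = 81/175.
By Bayes' rule, P(Urn 1 | gold) = 3/25 / 81/175 = 7/27 ≈ 0.2593.

7/27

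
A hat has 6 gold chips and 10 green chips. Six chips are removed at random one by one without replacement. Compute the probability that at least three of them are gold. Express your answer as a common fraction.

56/143

Sum the hypergeometric tail for j = 3,…,6 gold chips.
Favorable = C(6,3)·C(10,3) + C(6,4)·C(10,2) + C(6,5)·C(10,1) + C(6,6)·C(10,0) = 3136; total = C(16,6) = 8008.
P = 3136/8008 = 56/143 ≈ 0.3916.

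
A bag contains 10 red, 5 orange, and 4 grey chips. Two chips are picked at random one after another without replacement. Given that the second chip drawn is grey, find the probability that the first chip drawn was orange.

5/18

P(first=orange and the second chip drawn is grey) = (5/19)·(4/18) = 10/171.
P(the second chip drawn is grey) = Σ over first color = 20/171 + 10/171 + 2/57 = 4/19.
By Bayes, P(first=orange | the second chip drawn is grey) = 10/171 / 4/19 = 5/18 ≈ 0.2778.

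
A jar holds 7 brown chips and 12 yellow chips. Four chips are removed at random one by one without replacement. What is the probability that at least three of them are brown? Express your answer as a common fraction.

Sum the hypergeometric tail for j = 3,…,4 brown chips.
Favorable = C(7,3)·C(12,1) + C(7,4)·C(12,0) = 455; total = C(19,4) = 3876.
P = 455/3876 = 455/3876 ≈ 0.1174.

455/3876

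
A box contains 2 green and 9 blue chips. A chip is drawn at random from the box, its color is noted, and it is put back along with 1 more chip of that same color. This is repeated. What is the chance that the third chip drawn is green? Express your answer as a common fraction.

2/11

Sum over the four possibilities for the first two draws (green/not-green each), tracking how the green count and total change by +1 per draw.
P(third is green) = 2/11 ≈ 0.1818. (In a Pólya urn every draw has the same marginal probability 2/11.)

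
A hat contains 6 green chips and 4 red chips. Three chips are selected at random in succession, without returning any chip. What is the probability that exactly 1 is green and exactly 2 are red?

Unordered draws without replacement: count favorable combinations over C(10,3).
Favorable = C(6,1) · C(4,2) = 36; total = C(10,3) = 120.
P = 36/120 = 3/10 ≈ 0.3000.

3/10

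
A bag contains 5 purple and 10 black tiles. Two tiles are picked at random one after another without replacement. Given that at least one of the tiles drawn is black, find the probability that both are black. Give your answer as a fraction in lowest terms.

P(both black) = C(10,2)/C(15,2) = 3/7; P(at least one black) = 1 − C(5,2)/C(15,2) = 19/21.
Since 'both black' ⊆ 'at least one black', P(both | at least one) = 3/7 / 19/21 = 9/19 ≈ 0.4737.

9/19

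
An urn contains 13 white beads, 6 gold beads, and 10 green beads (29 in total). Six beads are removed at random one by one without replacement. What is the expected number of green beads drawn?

By linearity of expectation, E[X] = Σ P(draw i is green); by symmetry each draw (even without replacement) has P(green) = 10/29.
E[X] = 6 · 10/29 = 60/29 ≈ 2.0690.

60/29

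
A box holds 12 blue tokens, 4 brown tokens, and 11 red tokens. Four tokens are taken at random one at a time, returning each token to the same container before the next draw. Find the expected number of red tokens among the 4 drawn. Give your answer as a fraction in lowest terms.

By linearity of expectation, E[X] = Σ P(draw i is red); each independent draw has P(red) = 11/27.
E[X] = 4 · 11/27 = 44/27 ≈ 1.6296.

44/27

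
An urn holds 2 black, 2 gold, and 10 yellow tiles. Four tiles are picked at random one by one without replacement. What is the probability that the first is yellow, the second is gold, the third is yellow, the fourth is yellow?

60/1001

Multiply the conditional probability of each draw in order, without replacement, so each draw removes one from its color and from the total.
P = (10/14) · (2/13) · (9/12) · (8/11) = 60/1001 ≈ 0.0599.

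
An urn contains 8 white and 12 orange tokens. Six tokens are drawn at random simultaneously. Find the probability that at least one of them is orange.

9683/9690

Use the complement: P(at least one orange) = 1 − P(no orange).
P(none) = C(8,6)/C(20,6) = 28/38760.
So P = 1 − 28/38760 = 9683/9690 ≈ 0.9993.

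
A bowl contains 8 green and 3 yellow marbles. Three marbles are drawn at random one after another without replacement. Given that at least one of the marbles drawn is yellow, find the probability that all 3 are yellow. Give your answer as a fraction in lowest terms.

P(all 3 yellow) = C(3,3)/C(11,3) = 1/165; P(at least one yellow) = 1 − C(8,3)/C(11,3) = 109/165.
Since 'all 3 yellow' ⊆ 'at least one yellow', P(all 3 | at least one) = 1/165 / 109/165 = 1/109 ≈ 0.0092.

1/109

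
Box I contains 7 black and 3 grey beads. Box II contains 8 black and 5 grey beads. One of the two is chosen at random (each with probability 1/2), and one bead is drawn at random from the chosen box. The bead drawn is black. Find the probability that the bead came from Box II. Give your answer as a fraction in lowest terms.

80/171

P(black | Box I) = 7/10; P(black | Box II) = 8/13.
P(black) = 1/2·7/10 + 1/2·8/13 = 171/260.
By Bayes' rule, P(Box II | black) = 4/13 / 171/260 = 80/171 ≈ 0.4678.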